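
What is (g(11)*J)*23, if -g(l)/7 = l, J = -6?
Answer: 10626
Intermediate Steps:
g(l) = -7*l
(g(11)*J)*23 = (-7*11*(-6))*23 = -77*(-6)*23 = 462*23 = 10626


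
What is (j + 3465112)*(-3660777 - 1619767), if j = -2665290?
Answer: -4223495263168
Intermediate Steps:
(j + 3465112)*(-3660777 - 1619767) = (-2665290 + 3465112)*(-3660777 - 1619767) = 799822*(-5280544) = -4223495263168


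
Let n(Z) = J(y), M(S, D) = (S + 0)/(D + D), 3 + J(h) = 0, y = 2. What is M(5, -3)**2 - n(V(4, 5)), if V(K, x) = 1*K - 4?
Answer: 133/36 ≈ 3.6944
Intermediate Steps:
J(h) = -3 (J(h) = -3 + 0 = -3)
M(S, D) = S/(2*D) (M(S, D) = S/((2*D)) = S*(1/(2*D)) = S/(2*D))
V(K, x) = -4 + K (V(K, x) = K - 4 = -4 + K)
n(Z) = -3
M(5, -3)**2 - n(V(4, 5)) = ((1/2)*5/(-3))**2 - 1*(-3) = ((1/2)*5*(-1/3))**2 + 3 = (-5/6)**2 + 3 = 25/36 + 3 = 133/36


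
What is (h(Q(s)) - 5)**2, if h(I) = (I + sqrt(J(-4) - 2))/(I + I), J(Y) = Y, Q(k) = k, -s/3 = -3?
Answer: (81 - I*sqrt(6))**2/324 ≈ 20.231 - 1.2247*I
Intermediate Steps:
s = 9 (s = -3*(-3) = 9)
h(I) = (I + I*sqrt(6))/(2*I) (h(I) = (I + sqrt(-4 - 2))/(I + I) = (I + sqrt(-6))/((2*I)) = (I + I*sqrt(6))*(1/(2*I)) = (I + I*sqrt(6))/(2*I))
(h(Q(s)) - 5)**2 = ((1/2)*(9 + I*sqrt(6))/9 - 5)**2 = ((1/2)*(1/9)*(9 + I*sqrt(6)) - 5)**2 = ((1/2 + I*sqrt(6)/18) - 5)**2 = (-9/2 + I*sqrt(6)/18)**2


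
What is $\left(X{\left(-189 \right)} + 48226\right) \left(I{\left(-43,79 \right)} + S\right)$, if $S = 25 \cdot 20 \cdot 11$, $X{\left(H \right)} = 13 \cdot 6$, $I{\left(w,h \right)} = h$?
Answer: $269488016$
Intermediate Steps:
$X{\left(H \right)} = 78$
$S = 5500$ ($S = 500 \cdot 11 = 5500$)
$\left(X{\left(-189 \right)} + 48226\right) \left(I{\left(-43,79 \right)} + S\right) = \left(78 + 48226\right) \left(79 + 5500\right) = 48304 \cdot 5579 = 269488016$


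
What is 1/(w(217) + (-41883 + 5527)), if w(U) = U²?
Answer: 1/10733 ≈ 9.3171e-5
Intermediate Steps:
1/(w(217) + (-41883 + 5527)) = 1/(217² + (-41883 + 5527)) = 1/(47089 - 36356) = 1/10733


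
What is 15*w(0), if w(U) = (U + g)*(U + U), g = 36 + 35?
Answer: 0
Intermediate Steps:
g = 71
w(U) = 2*U*(71 + U) (w(U) = (U + 71)*(U + U) = (71 + U)*(2*U) = 2*U*(71 + U))
15*w(0) = 15*(2*0*(71 + 0)) = 15*(2*0*71) = 15*0 = 0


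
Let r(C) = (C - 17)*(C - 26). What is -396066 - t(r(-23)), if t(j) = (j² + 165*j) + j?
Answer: -4563026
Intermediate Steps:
r(C) = (-26 + C)*(-17 + C) (r(C) = (-17 + C)*(-26 + C) = (-26 + C)*(-17 + C))
t(j) = j² + 166*j
-396066 - t(r(-23)) = -396066 - (442 + (-23)² - 43*(-23))*(166 + (442 + (-23)² - 43*(-23))) = -396066 - (442 + 529 + 989)*(166 + (442 + 529 + 989)) = -396066 - 1960*(166 + 1960) = -396066 - 1960*2126 = -396066 - 1*4166960 = -396066 - 4166960 = -4563026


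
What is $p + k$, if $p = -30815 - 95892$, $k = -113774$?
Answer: $-240481$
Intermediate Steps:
$p = -126707$ ($p = -30815 - 95892 = -126707$)
$p + k = -126707 - 113774 = -240481$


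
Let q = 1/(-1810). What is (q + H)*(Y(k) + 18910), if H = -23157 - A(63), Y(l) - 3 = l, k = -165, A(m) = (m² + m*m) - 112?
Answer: -525686711394/905 ≈ -5.8087e+8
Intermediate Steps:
A(m) = -112 + 2*m² (A(m) = (m² + m²) - 112 = 2*m² - 112 = -112 + 2*m²)
Y(l) = 3 + l
q = -1/1810 ≈ -0.00055249
H = -30983 (H = -23157 - (-112 + 2*63²) = -23157 - (-112 + 2*3969) = -23157 - (-112 + 7938) = -23157 - 1*7826 = -23157 - 7826 = -30983)
(q + H)*(Y(k) + 18910) = (-1/1810 - 30983)*((3 - 165) + 18910) = -56079231*(-162 + 18910)/1810 = -56079231/1810*18748 = -525686711394/905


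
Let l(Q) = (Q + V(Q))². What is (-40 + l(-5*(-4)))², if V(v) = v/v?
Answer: 160801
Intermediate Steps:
V(v) = 1
l(Q) = (1 + Q)² (l(Q) = (Q + 1)² = (1 + Q)²)
(-40 + l(-5*(-4)))² = (-40 + (1 - 5*(-4))²)² = (-40 + (1 + 20)²)² = (-40 + 21²)² = (-40 + 441)² = 401² = 160801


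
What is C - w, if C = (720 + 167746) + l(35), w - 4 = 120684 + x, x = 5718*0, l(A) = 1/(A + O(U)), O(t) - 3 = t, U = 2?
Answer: 1911121/40 ≈ 47778.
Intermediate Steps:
O(t) = 3 + t
l(A) = 1/(5 + A) (l(A) = 1/(A + (3 + 2)) = 1/(A + 5) = 1/(5 + A))
x = 0
w = 120688 (w = 4 + (120684 + 0) = 4 + 120684 = 120688)
C = 6738641/40 (C = (720 + 167746) + 1/(5 + 35) = 168466 + 1/40 = 6738641/40 ≈ 1.6847e+5)
C - w = 6738641/40 - 1*120688 = 6738641/40 - 120688 = 1911121/40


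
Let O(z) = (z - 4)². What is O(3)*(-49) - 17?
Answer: -66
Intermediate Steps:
O(z) = (-4 + z)²
O(3)*(-49) - 17 = (-4 + 3)²*(-49) - 17 = (-1)²*(-49) - 17 = 1*(-49) - 17 = -49 - 17 = -66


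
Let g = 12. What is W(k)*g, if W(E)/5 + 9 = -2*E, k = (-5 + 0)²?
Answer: -3540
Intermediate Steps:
k = 25 (k = (-5)² = 25)
W(E) = -45 - 10*E (W(E) = -45 + 5*(-2*E) = -45 - 10*E)
W(k)*g = (-45 - 10*25)*12 = (-45 - 250)*12 = -295*12 = -3540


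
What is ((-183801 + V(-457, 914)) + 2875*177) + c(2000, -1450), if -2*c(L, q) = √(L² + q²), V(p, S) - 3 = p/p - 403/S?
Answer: 297120889/914 - 25*√2441 ≈ 3.2384e+5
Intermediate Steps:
V(p, S) = 4 - 403/S (V(p, S) = 3 + (p/p - 403/S) = 3 + (1 - 403/S) = 4 - 403/S)
c(L, q) = -√(L² + q²)/2
((-183801 + V(-457, 914)) + 2875*177) + c(2000, -1450) = ((-183801 + (4 - 403/914)) + 2875*177) - √(2000² + (-1450)²)/2 = ((-183801 + (4 - 403*1/914)) + 508875) - √(4000000 + 2102500)/2 = ((-183801 + (4 - 403/914)) + 508875) - 25*√2441 = ((-183801 + 3253/914) + 508875) - 25*√2441 = (-167990861/914 + 508875) - 25*√2441 = 297120889/914 - 25*√2441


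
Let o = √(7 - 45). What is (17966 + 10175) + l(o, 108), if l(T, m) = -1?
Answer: 28140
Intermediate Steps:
o = I*√38 (o = √(-38) = I*√38 ≈ 6.1644*I)
(17966 + 10175) + l(o, 108) = (17966 + 10175) - 1 = 28141 - 1 = 28140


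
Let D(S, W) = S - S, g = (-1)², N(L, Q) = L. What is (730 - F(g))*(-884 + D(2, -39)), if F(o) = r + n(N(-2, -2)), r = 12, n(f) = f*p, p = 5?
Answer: -643552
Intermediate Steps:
n(f) = 5*f (n(f) = f*5 = 5*f)
g = 1
D(S, W) = 0
F(o) = 2 (F(o) = 12 + 5*(-2) = 12 - 10 = 2)
(730 - F(g))*(-884 + D(2, -39)) = (730 - 1*2)*(-884 + 0) = (730 - 2)*(-884) = 728*(-884) = -643552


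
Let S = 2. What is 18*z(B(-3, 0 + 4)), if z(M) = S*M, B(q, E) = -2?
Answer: -72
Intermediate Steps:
z(M) = 2*M
18*z(B(-3, 0 + 4)) = 18*(2*(-2)) = 18*(-4) = -72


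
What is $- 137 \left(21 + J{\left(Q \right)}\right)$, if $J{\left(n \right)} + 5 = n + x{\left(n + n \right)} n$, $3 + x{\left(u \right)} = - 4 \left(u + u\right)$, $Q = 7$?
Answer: $107134$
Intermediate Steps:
$x{\left(u \right)} = -3 - 8 u$ ($x{\left(u \right)} = -3 - 4 \left(u + u\right) = -3 - 4 \cdot 2 u = -3 - 8 u$)
$J{\left(n \right)} = -5 + n + n \left(-3 - 16 n\right)$ ($J{\left(n \right)} = -5 + \left(n + \left(-3 - 8 \left(n + n\right)\right) n\right) = -5 + \left(n + \left(-3 - 8 \cdot 2 n\right) n\right) = -5 + \left(n + \left(-3 - 16 n\right) n\right) = -5 + \left(n + n \left(-3 - 16 n\right)\right) = -5 + n + n \left(-3 - 16 n\right)$)
$- 137 \left(21 + J{\left(Q \right)}\right) = - 137 \left(21 - \left(-2 + 7 \left(3 + 16 \cdot 7\right)\right)\right) = - 137 \left(21 - \left(-2 + 7 \left(3 + 112\right)\right)\right) = - 137 \left(21 - \left(-2 + 805\right)\right) = - 137 \left(21 - 803\right) = \left(-137\right) \left(-782\right) = 107134$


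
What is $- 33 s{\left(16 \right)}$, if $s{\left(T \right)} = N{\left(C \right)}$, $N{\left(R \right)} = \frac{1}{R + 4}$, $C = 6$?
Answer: $- \frac{33}{10} \approx -3.3$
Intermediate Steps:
$N{\left(R \right)} = \frac{1}{4 + R}$
$s{\left(T \right)} = \frac{1}{10}$ ($s{\left(T \right)} = \frac{1}{4 + 6} = \frac{1}{10}$)
$- 33 s{\left(16 \right)} = \left(-33\right) \frac{1}{10} = - \frac{33}{10}$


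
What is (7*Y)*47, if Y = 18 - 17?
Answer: 329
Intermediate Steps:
Y = 1
(7*Y)*47 = (7*1)*47 = 7*47 = 329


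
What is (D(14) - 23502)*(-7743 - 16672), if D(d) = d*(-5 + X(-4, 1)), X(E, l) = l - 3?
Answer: 576194000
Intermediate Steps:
X(E, l) = -3 + l
D(d) = -7*d (D(d) = d*(-5 + (-3 + 1)) = d*(-5 - 2) = d*(-7) = -7*d)
(D(14) - 23502)*(-7743 - 16672) = (-7*14 - 23502)*(-7743 - 16672) = (-98 - 23502)*(-24415) = -23600*(-24415) = 576194000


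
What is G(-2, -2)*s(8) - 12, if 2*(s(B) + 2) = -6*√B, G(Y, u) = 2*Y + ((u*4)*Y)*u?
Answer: 60 + 216*√2 ≈ 365.47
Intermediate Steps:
G(Y, u) = 2*Y + 4*Y*u² (G(Y, u) = 2*Y + ((4*u)*Y)*u = 2*Y + (4*Y*u)*u = 2*Y + 4*Y*u²)
s(B) = -2 - 3*√B (s(B) = -2 + (-6*√B)/2 = -2 - 3*√B)
G(-2, -2)*s(8) - 12 = (2*(-2)*(1 + 2*(-2)²))*(-2 - 6*√2) - 12 = (2*(-2)*(1 + 2*4))*(-2 - 6*√2) - 12 = (2*(-2)*(1 + 8))*(-2 - 6*√2) - 12 = (2*(-2)*9)*(-2 - 6*√2) - 12 = -36*(-2 - 6*√2) - 12 = (72 + 216*√2) - 12 = 60 + 216*√2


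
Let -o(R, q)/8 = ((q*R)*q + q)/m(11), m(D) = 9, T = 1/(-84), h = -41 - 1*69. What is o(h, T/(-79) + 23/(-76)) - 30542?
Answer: -273029078131982/8942160969 ≈ -30533.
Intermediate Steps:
h = -110 (h = -41 - 69 = -110)
T = -1/84 ≈ -0.011905
o(R, q) = -8*q/9 - 8*R*q²/9 (o(R, q) = -8*((q*R)*q + q)/9 = -8*((R*q)*q + q)/9 = -8*(R*q² + q)/9 = -8*(q + R*q²)/9 = -8*(q/9 + R*q²/9) = -8*q/9 - 8*R*q²/9)
o(h, T/(-79) + 23/(-76)) - 30542 = -8*(-1/84/(-79) + 23/(-76))*(1 - 110*(-1/84/(-79) + 23/(-76)))/9 - 30542 = -8*(-1/84*(-1/79) + 23*(-1/76))*(1 - 110*(-1/84*(-1/79) + 23*(-1/76)))/9 - 30542 = -8*(1/6636 - 23/76)*(1 - 110*(1/6636 - 23/76))/9 - 30542 = -8/9*(-19069/63042)*(1 - 110*(-19069/63042)) - 30542 = -8/9*(-19069/63042)*(1 + 1048795/31521) - 30542 = -8/9*(-19069/63042)*1080316/31521 - 30542 = 82402183216/8942160969 - 30542 = -273029078131982/8942160969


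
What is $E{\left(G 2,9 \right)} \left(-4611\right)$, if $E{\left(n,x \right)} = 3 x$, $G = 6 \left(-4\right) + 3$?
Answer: $-124497$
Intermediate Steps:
$G = -21$ ($G = -24 + 3 = -21$)
$E{\left(G 2,9 \right)} \left(-4611\right) = 3 \cdot 9 \left(-4611\right) = 27 \left(-4611\right) = -124497$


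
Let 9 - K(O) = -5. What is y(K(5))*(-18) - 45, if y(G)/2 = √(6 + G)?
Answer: -45 - 72*√5 ≈ -206.00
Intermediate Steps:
K(O) = 14 (K(O) = 9 - 1*(-5) = 9 + 5 = 14)
y(G) = 2*√(6 + G)
y(K(5))*(-18) - 45 = (2*√(6 + 14))*(-18) - 45 = (2*√20)*(-18) - 45 = (2*(2*√5))*(-18) - 45 = (4*√5)*(-18) - 45 = -72*√5 - 45 = -45 - 72*√5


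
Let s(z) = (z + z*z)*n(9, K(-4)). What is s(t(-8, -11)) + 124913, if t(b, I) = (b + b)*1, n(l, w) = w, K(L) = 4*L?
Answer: 121073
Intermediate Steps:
t(b, I) = 2*b (t(b, I) = (2*b)*1 = 2*b)
s(z) = -16*z - 16*z² (s(z) = (z + z*z)*(4*(-4)) = (z + z²)*(-16) = -16*z - 16*z²)
s(t(-8, -11)) + 124913 = -16*2*(-8)*(1 + 2*(-8)) + 124913 = -16*(-16)*(1 - 16) + 124913 = -16*(-16)*(-15) + 124913 = -3840 + 124913 = 121073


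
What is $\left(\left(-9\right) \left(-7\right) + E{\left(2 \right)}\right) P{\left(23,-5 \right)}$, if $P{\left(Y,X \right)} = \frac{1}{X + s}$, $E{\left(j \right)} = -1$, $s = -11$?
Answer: $- \frac{31}{8} \approx -3.875$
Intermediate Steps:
$P{\left(Y,X \right)} = \frac{1}{-11 + X}$ ($P{\left(Y,X \right)} = \frac{1}{X - 11} = \frac{1}{-11 + X}$)
$\left(\left(-9\right) \left(-7\right) + E{\left(2 \right)}\right) P{\left(23,-5 \right)} = \frac{\left(-9\right) \left(-7\right) - 1}{-11 - 5} = \frac{63 - 1}{-16} = 62 \left(- \frac{1}{16}\right) = - \frac{31}{8}$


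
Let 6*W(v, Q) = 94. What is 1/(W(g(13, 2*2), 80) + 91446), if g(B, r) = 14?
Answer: 3/274385 ≈ 1.0934e-5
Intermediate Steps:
W(v, Q) = 47/3 (W(v, Q) = (1/6)*94 = 47/3)
1/(W(g(13, 2*2), 80) + 91446) = 1/(47/3 + 91446) = 1/(274385/3) = 3/274385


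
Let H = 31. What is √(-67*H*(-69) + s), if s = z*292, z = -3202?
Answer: I*√791671 ≈ 889.76*I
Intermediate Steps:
s = -934984 (s = -3202*292 = -934984)
√(-67*H*(-69) + s) = √(-67*31*(-69) - 934984) = √(-2077*(-69) - 934984) = √(143313 - 934984) = √(-791671) = I*√791671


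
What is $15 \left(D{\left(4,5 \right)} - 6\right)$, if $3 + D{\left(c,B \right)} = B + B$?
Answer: $15$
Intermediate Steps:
$D{\left(c,B \right)} = -3 + 2 B$ ($D{\left(c,B \right)} = -3 + \left(B + B\right) = -3 + 2 B$)
$15 \left(D{\left(4,5 \right)} - 6\right) = 15 \left(\left(-3 + 2 \cdot 5\right) - 6\right) = 15 \left(\left(-3 + 10\right) - 6\right) = 15 \left(7 - 6\right) = 15 \cdot 1 = 15$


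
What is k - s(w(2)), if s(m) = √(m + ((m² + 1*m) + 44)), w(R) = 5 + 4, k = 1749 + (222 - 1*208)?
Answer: 1763 - √143 ≈ 1751.0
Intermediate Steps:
k = 1763 (k = 1749 + (222 - 208) = 1749 + 14 = 1763)
w(R) = 9
s(m) = √(44 + m² + 2*m) (s(m) = √(m + ((m² + m) + 44)) = √(m + ((m + m²) + 44)) = √(m + (44 + m + m²)) = √(44 + m² + 2*m))
k - s(w(2)) = 1763 - √(44 + 9² + 2*9) = 1763 - √(44 + 81 + 18) = 1763 - √143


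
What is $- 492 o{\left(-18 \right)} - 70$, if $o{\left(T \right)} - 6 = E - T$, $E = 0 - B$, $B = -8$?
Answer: $-15814$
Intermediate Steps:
$E = 8$ ($E = 0 - -8 = 0 + 8 = 8$)
$o{\left(T \right)} = 14 - T$ ($o{\left(T \right)} = 6 - \left(-8 + T\right) = 14 - T$)
$- 492 o{\left(-18 \right)} - 70 = - 492 \left(14 - -18\right) - 70 = - 492 \left(14 + 18\right) - 70 = \left(-492\right) 32 - 70 = -15744 - 70 = -15814$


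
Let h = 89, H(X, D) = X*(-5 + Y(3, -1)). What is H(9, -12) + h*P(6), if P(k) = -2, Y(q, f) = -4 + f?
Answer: -268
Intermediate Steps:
H(X, D) = -10*X (H(X, D) = X*(-5 + (-4 - 1)) = X*(-5 - 5) = X*(-10) = -10*X)
H(9, -12) + h*P(6) = -10*9 + 89*(-2) = -90 - 178 = -268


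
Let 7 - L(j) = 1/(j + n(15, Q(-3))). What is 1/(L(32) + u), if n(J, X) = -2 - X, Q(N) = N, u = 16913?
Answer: 33/558359 ≈ 5.9102e-5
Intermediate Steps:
L(j) = 7 - 1/(1 + j) (L(j) = 7 - 1/(j + (-2 - 1*(-3))) = 7 - 1/(j + (-2 + 3)) = 7 - 1/(j + 1) = 7 - 1/(1 + j))
1/(L(32) + u) = 1/((6 + 7*32)/(1 + 32) + 16913) = 1/((6 + 224)/33 + 16913) = 1/((1/33)*230 + 16913) = 1/(230/33 + 16913) = 1/(558359/33) = 33/558359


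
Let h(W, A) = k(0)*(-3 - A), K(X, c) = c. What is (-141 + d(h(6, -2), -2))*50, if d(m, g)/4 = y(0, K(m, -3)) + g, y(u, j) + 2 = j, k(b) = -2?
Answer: -8450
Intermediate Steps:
y(u, j) = -2 + j
h(W, A) = 6 + 2*A (h(W, A) = -2*(-3 - A) = 6 + 2*A)
d(m, g) = -20 + 4*g (d(m, g) = 4*((-2 - 3) + g) = 4*(-5 + g) = -20 + 4*g)
(-141 + d(h(6, -2), -2))*50 = (-141 + (-20 + 4*(-2)))*50 = (-141 + (-20 - 8))*50 = (-141 - 28)*50 = -169*50 = -8450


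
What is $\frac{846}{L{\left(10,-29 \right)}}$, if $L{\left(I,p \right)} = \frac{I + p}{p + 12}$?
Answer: $\frac{14382}{19} \approx 756.95$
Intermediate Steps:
$L{\left(I,p \right)} = \frac{I + p}{12 + p}$
$\frac{846}{L{\left(10,-29 \right)}} = \frac{846}{\frac{1}{12 - 29} \left(10 - 29\right)} = \frac{846}{\frac{1}{-17} \left(-19\right)} = \frac{846}{\left(- \frac{1}{17}\right) \left(-19\right)} = \frac{846}{\frac{19}{17}} = 846 \cdot \frac{17}{19} = \frac{14382}{19}$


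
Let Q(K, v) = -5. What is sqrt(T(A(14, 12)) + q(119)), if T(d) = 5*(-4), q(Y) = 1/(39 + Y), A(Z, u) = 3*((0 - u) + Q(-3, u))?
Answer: 9*I*sqrt(6162)/158 ≈ 4.4714*I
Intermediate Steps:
A(Z, u) = -15 - 3*u (A(Z, u) = 3*((0 - u) - 5) = 3*(-u - 5) = 3*(-5 - u) = -15 - 3*u)
T(d) = -20
sqrt(T(A(14, 12)) + q(119)) = sqrt(-20 + 1/(39 + 119)) = sqrt(-20 + 1/158) = sqrt(-3159/158) = 9*I*sqrt(6162)/158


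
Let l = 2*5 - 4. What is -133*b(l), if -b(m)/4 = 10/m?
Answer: 2660/3 ≈ 886.67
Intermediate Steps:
l = 6 (l = 10 - 4 = 6)
b(m) = -40/m
-133*b(l) = -(-5320)/6 = -133*(-20/3) = 2660/3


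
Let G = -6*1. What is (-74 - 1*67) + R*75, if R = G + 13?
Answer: 384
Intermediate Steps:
G = -6
R = 7 (R = -6 + 13 = 7)
(-74 - 1*67) + R*75 = (-74 - 1*67) + 7*75 = (-74 - 67) + 525 = -141 + 525 = 384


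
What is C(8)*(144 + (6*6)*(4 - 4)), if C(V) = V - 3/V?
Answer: 1098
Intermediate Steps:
C(8)*(144 + (6*6)*(4 - 4)) = (8 - 3/8)*(144 + (6*6)*(4 - 4)) = (8 - 3*⅛)*(144 + 36*0) = (8 - 3/8)*(144 + 0) = (61/8)*144 = 1098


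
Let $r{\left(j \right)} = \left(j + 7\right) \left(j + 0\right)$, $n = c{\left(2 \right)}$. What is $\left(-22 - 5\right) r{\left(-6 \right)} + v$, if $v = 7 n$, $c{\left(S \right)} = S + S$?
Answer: $190$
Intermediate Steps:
$c{\left(S \right)} = 2 S$
$n = 4$ ($n = 2 \cdot 2 = 4$)
$r{\left(j \right)} = j \left(7 + j\right)$ ($r{\left(j \right)} = \left(7 + j\right) j = j \left(7 + j\right)$)
$v = 28$ ($v = 7 \cdot 4 = 28$)
$\left(-22 - 5\right) r{\left(-6 \right)} + v = \left(-22 - 5\right) \left(- 6 \left(7 - 6\right)\right) + 28 = \left(-22 - 5\right) \left(\left(-6\right) 1\right) + 28 = \left(-27\right) \left(-6\right) + 28 = 162 + 28 = 190$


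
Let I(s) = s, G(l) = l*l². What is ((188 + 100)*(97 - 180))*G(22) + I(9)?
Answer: -254529783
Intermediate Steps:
G(l) = l³
((188 + 100)*(97 - 180))*G(22) + I(9) = ((188 + 100)*(97 - 180))*22³ + 9 = (288*(-83))*10648 + 9 = -23904*10648 + 9 = -254529792 + 9 = -254529783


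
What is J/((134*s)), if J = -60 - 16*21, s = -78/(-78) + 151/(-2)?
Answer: 396/9983 ≈ 0.039667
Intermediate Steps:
s = -149/2 (s = -78*(-1/78) + 151*(-½) = 1 - 151/2 = -149/2 ≈ -74.500)
J = -396 (J = -60 - 336 = -396)
J/((134*s)) = -396/(134*(-149/2)) = -396/(-9983) = -396*(-1/9983) = 396/9983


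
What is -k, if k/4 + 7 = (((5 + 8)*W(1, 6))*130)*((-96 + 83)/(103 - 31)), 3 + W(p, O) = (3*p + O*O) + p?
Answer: 406697/9 ≈ 45189.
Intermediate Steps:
W(p, O) = -3 + O² + 4*p (W(p, O) = -3 + ((3*p + O*O) + p) = -3 + ((3*p + O²) + p) = -3 + ((O² + 3*p) + p) = -3 + (O² + 4*p) = -3 + O² + 4*p)
k = -406697/9 (k = -28 + 4*((((5 + 8)*(-3 + 6² + 4*1))*130)*((-96 + 83)/(103 - 31))) = -28 + 4*(((13*(-3 + 36 + 4))*130)*(-13/72)) = -28 + 4*(((13*37)*130)*(-13*1/72)) = -28 + 4*((481*130)*(-13/72)) = -28 + 4*(62530*(-13/72)) = -28 + 4*(-406445/36) = -28 - 406445/9 = -406697/9 ≈ -45189.)
-k = -1*(-406697/9) = 406697/9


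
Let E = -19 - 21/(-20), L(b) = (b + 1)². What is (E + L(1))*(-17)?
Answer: 4743/20 ≈ 237.15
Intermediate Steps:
L(b) = (1 + b)²
E = -359/20 (E = -19 - 21*(-1/20) = -19 + 21/20 = -359/20 ≈ -17.950)
(E + L(1))*(-17) = (-359/20 + (1 + 1)²)*(-17) = (-359/20 + 2²)*(-17) = (-359/20 + 4)*(-17) = -279/20*(-17) = 4743/20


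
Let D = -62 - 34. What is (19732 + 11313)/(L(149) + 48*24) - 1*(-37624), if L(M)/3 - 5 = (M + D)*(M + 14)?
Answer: 1019039461/27084 ≈ 37625.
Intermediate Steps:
D = -96
L(M) = 15 + 3*(-96 + M)*(14 + M) (L(M) = 15 + 3*((M - 96)*(M + 14)) = 15 + 3*((-96 + M)*(14 + M)) = 15 + 3*(-96 + M)*(14 + M))
(19732 + 11313)/(L(149) + 48*24) - 1*(-37624) = (19732 + 11313)/((-4017 - 246*149 + 3*149²) + 48*24) - 1*(-37624) = 31045/((-4017 - 36654 + 3*22201) + 1152) + 37624 = 31045/((-4017 - 36654 + 66603) + 1152) + 37624 = 31045/(25932 + 1152) + 37624 = 31045/27084 + 37624 = 1019039461/27084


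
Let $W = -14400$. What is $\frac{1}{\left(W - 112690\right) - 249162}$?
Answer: $- \frac{1}{376252} \approx -2.6578 \cdot 10^{-6}$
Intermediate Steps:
$\frac{1}{\left(W - 112690\right) - 249162} = \frac{1}{\left(-14400 - 112690\right) - 249162} = \frac{1}{-127090 - 249162} = \frac{1}{-376252} = - \frac{1}{376252}$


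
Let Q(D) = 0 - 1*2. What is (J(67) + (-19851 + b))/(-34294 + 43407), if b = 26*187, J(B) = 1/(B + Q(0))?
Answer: -974284/592345 ≈ -1.6448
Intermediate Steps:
Q(D) = -2 (Q(D) = 0 - 2 = -2)
J(B) = 1/(-2 + B) (J(B) = 1/(B - 2) = 1/(-2 + B))
b = 4862
(J(67) + (-19851 + b))/(-34294 + 43407) = (1/(-2 + 67) + (-19851 + 4862))/(-34294 + 43407) = (1/65 - 14989)/9113 = (1/65 - 14989)*(1/9113) = -974284/65*1/9113 = -974284/592345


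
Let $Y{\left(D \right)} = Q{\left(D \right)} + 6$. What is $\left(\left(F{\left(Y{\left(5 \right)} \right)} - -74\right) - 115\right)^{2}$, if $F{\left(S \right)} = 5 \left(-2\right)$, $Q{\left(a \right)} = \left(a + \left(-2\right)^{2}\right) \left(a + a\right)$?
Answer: $2601$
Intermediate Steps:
$Q{\left(a \right)} = 2 a \left(4 + a\right)$ ($Q{\left(a \right)} = \left(a + 4\right) 2 a = \left(4 + a\right) 2 a = 2 a \left(4 + a\right)$)
$Y{\left(D \right)} = 6 + 2 D \left(4 + D\right)$ ($Y{\left(D \right)} = 2 D \left(4 + D\right) + 6 = 6 + 2 D \left(4 + D\right)$)
$F{\left(S \right)} = -10$
$\left(\left(F{\left(Y{\left(5 \right)} \right)} - -74\right) - 115\right)^{2} = \left(\left(-10 - -74\right) - 115\right)^{2} = \left(\left(-10 + 74\right) - 115\right)^{2} = \left(64 - 115\right)^{2} = \left(-51\right)^{2} = 2601$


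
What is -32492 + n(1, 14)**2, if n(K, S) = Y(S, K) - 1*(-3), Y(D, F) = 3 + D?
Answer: -32092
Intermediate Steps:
n(K, S) = 6 + S (n(K, S) = (3 + S) - 1*(-3) = (3 + S) + 3 = 6 + S)
-32492 + n(1, 14)**2 = -32492 + (6 + 14)**2 = -32492 + 20**2 = -32492 + 400 = -32092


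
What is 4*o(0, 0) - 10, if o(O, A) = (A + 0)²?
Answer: -10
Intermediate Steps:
o(O, A) = A²
4*o(0, 0) - 10 = 4*0² - 10 = 4*0 - 10 = 0 - 10 = -10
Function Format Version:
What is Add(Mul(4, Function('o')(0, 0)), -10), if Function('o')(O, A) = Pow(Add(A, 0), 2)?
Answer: -10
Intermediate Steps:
Function('o')(O, A) = Pow(A, 2)
Add(Mul(4, Function('o')(0, 0)), -10) = Add(Mul(4, Pow(0, 2)), -10) = Add(Mul(4, 0), -10) = Add(0, -10) = -10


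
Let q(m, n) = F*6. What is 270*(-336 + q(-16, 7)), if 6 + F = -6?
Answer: -110160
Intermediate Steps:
F = -12 (F = -6 - 6 = -12)
q(m, n) = -72 (q(m, n) = -12*6 = -72)
270*(-336 + q(-16, 7)) = 270*(-336 - 72) = 270*(-408) = -110160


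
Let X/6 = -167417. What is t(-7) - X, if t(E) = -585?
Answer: 1003917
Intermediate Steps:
X = -1004502 (X = 6*(-167417) = -1004502)
t(-7) - X = -585 - 1*(-1004502) = -585 + 1004502 = 1003917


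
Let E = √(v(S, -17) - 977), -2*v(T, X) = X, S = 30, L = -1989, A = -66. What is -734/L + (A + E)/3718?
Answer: 9083/25857 + I*√3874/7436 ≈ 0.35128 + 0.0083703*I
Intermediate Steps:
v(T, X) = -X/2
E = I*√3874/2 (E = √(-½*(-17) - 977) = √(17/2 - 977) = √(-1937/2) = I*√3874/2 ≈ 31.121*I)
-734/L + (A + E)/3718 = -734/(-1989) + (-66 + I*√3874/2)/3718 = -734*(-1/1989) + (-66 + I*√3874/2)*(1/3718) = 734/1989 + (-3/169 + I*√3874/7436) = 9083/25857 + I*√3874/7436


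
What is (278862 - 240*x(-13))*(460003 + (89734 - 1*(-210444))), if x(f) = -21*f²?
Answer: 859477362582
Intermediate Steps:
(278862 - 240*x(-13))*(460003 + (89734 - 1*(-210444))) = (278862 - (-5040)*(-13)²)*(460003 + (89734 - 1*(-210444))) = (278862 - (-5040)*169)*(460003 + (89734 + 210444)) = (278862 - 240*(-3549))*(460003 + 300178) = (278862 + 851760)*760181 = 1130622*760181 = 859477362582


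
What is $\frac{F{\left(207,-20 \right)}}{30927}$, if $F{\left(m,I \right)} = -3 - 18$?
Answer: $- \frac{7}{10309} \approx -0.00067902$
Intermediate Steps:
$F{\left(m,I \right)} = -21$ ($F{\left(m,I \right)} = -3 - 18 = -21$)
$\frac{F{\left(207,-20 \right)}}{30927} = - \frac{21}{30927} = \left(-21\right) \frac{1}{30927} = - \frac{7}{10309}$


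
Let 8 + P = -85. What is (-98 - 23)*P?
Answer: 11253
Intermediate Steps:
P = -93 (P = -8 - 85 = -93)
(-98 - 23)*P = (-98 - 23)*(-93) = -121*(-93) = 11253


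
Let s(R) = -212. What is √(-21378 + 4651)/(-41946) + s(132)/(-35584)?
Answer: 53/8896 - I*√16727/41946 ≈ 0.0059577 - 0.0030833*I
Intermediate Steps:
√(-21378 + 4651)/(-41946) + s(132)/(-35584) = √(-21378 + 4651)/(-41946) - 212/(-35584) = √(-16727)*(-1/41946) - 212*(-1/35584) = (I*√16727)*(-1/41946) + 53/8896 = -I*√16727/41946 + 53/8896 = 53/8896 - I*√16727/41946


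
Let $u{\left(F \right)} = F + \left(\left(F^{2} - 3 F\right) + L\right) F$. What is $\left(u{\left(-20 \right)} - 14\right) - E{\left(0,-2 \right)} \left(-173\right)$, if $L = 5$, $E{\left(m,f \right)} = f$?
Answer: $-9680$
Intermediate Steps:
$u{\left(F \right)} = F + F \left(5 + F^{2} - 3 F\right)$ ($u{\left(F \right)} = F + \left(\left(F^{2} - 3 F\right) + 5\right) F = F + \left(5 + F^{2} - 3 F\right) F = F + F \left(5 + F^{2} - 3 F\right)$)
$\left(u{\left(-20 \right)} - 14\right) - E{\left(0,-2 \right)} \left(-173\right) = \left(- 20 \left(6 + \left(-20\right)^{2} - -60\right) - 14\right) - \left(-2\right) \left(-173\right) = \left(- 20 \left(6 + 400 + 60\right) - 14\right) - 346 = \left(\left(-20\right) 466 - 14\right) - 346 = \left(-9320 - 14\right) - 346 = -9334 - 346 = -9680$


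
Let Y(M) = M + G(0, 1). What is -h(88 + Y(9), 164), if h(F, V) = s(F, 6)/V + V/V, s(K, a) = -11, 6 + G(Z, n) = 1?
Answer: -153/164 ≈ -0.93293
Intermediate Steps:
G(Z, n) = -5 (G(Z, n) = -6 + 1 = -5)
Y(M) = -5 + M (Y(M) = M - 5 = -5 + M)
h(F, V) = 1 - 11/V (h(F, V) = -11/V + V/V = -11/V + 1 = 1 - 11/V)
-h(88 + Y(9), 164) = -(-11 + 164)/164 = -153/164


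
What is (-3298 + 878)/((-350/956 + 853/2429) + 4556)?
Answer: -2809770040/5289781131 ≈ -0.53117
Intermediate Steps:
(-3298 + 878)/((-350/956 + 853/2429) + 4556) = -2420/((-350*1/956 + 853*(1/2429)) + 4556) = -2420/((-175/478 + 853/2429) + 4556) = -2420/(-17341/1161062 + 4556) = -2420/5289781131/1161062 = -2420*1161062/5289781131 = -2809770040/5289781131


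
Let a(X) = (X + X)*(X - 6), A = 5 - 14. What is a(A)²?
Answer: 72900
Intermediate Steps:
A = -9
a(X) = 2*X*(-6 + X) (a(X) = (2*X)*(-6 + X) = 2*X*(-6 + X))
a(A)² = (2*(-9)*(-6 - 9))² = (2*(-9)*(-15))² = 270² = 72900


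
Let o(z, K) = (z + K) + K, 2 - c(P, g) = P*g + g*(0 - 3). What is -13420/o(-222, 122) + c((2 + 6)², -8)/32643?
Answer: -19911740/32643 ≈ -609.99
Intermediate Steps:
c(P, g) = 2 + 3*g - P*g (c(P, g) = 2 - (P*g + g*(0 - 3)) = 2 - (P*g + g*(-3)) = 2 - (P*g - 3*g) = 2 - (-3*g + P*g) = 2 + (3*g - P*g) = 2 + 3*g - P*g)
o(z, K) = z + 2*K (o(z, K) = (K + z) + K = z + 2*K)
-13420/o(-222, 122) + c((2 + 6)², -8)/32643 = -13420/(-222 + 2*122) + (2 + 3*(-8) - 1*(2 + 6)²*(-8))/32643 = -13420/(-222 + 244) + (2 - 24 - 1*8²*(-8))*(1/32643) = -13420/22 + (2 - 24 - 1*64*(-8))*(1/32643) = -13420*1/22 + (2 - 24 + 512)*(1/32643) = -610 + 490*(1/32643) = -610 + 490/32643 = -19911740/32643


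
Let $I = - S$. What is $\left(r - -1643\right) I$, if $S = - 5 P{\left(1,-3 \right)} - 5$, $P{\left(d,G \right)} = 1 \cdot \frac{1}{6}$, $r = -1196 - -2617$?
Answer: $\frac{53620}{3} \approx 17873.0$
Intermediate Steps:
$r = 1421$ ($r = -1196 + 2617 = 1421$)
$P{\left(d,G \right)} = \frac{1}{6}$ ($P{\left(d,G \right)} = 1 \cdot \frac{1}{6} = \frac{1}{6}$)
$S = - \frac{35}{6}$ ($S = \left(-5\right) \frac{1}{6} - 5 = - \frac{5}{6} - 5 = - \frac{35}{6} \approx -5.8333$)
$I = \frac{35}{6}$ ($I = \left(-1\right) \left(- \frac{35}{6}\right) = \frac{35}{6} \approx 5.8333$)
$\left(r - -1643\right) I = \left(1421 - -1643\right) \frac{35}{6} = \left(1421 + 1643\right) \frac{35}{6} = 3064 \cdot \frac{35}{6} = \frac{53620}{3}$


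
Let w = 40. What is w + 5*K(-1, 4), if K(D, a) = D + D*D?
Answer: 40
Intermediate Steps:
K(D, a) = D + D**2
w + 5*K(-1, 4) = 40 + 5*(-(1 - 1)) = 40 + 5*(-1*0) = 40 + 5*0 = 40 + 0 = 40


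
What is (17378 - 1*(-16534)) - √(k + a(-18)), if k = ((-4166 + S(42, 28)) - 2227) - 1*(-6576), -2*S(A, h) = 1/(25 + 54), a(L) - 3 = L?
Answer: 33912 - √4193794/158 ≈ 33899.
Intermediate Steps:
a(L) = 3 + L
S(A, h) = -1/158 (S(A, h) = -1/(2*(25 + 54)) = -½/79 = -½*1/79 = -1/158)
k = 28913/158 (k = ((-4166 - 1/158) - 2227) - 1*(-6576) = (-658229/158 - 2227) + 6576 = -1010095/158 + 6576 = 28913/158 ≈ 182.99)
(17378 - 1*(-16534)) - √(k + a(-18)) = (17378 - 1*(-16534)) - √(28913/158 + (3 - 18)) = (17378 + 16534) - √(28913/158 - 15) = 33912 - √(26543/158) = 33912 - √4193794/158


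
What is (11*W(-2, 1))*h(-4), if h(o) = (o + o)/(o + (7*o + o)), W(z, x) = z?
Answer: -44/9 ≈ -4.8889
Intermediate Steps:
h(o) = 2/9 (h(o) = (2*o)/(o + 8*o) = (2*o)/((9*o)) = (2*o)*(1/(9*o)) = 2/9)
(11*W(-2, 1))*h(-4) = (11*(-2))*(2/9) = -22*2/9 = -44/9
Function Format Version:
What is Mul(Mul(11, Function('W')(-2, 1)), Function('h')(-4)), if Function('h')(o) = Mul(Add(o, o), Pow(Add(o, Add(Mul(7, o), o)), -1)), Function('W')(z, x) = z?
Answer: Rational(-44, 9) ≈ -4.8889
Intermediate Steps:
Function('h')(o) = Rational(2, 9) (Function('h')(o) = Mul(Mul(2, o), Pow(Add(o, Mul(8, o)), -1)) = Mul(Mul(2, o), Pow(Mul(9, o), -1)) = Mul(Mul(2, o), Mul(Rational(1, 9), Pow(o, -1))) = Rational(2, 9))
Mul(Mul(11, Function('W')(-2, 1)), Function('h')(-4)) = Mul(Mul(11, -2), Rational(2, 9)) = Mul(-22, Rational(2, 9)) = Rational(-44, 9)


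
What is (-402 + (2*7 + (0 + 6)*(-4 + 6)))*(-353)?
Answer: 132728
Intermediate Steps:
(-402 + (2*7 + (0 + 6)*(-4 + 6)))*(-353) = (-402 + (14 + 6*2))*(-353) = (-402 + (14 + 12))*(-353) = (-402 + 26)*(-353) = -376*(-353) = 132728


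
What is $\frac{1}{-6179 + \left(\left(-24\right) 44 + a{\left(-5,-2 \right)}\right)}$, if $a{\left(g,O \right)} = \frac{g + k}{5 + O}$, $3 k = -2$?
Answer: $- \frac{9}{65132} \approx -0.00013818$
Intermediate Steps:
$k = - \frac{2}{3}$ ($k = \frac{1}{3} \left(-2\right) = - \frac{2}{3} \approx -0.66667$)
$a{\left(g,O \right)} = \frac{- \frac{2}{3} + g}{5 + O}$ ($a{\left(g,O \right)} = \frac{g - \frac{2}{3}}{5 + O} = \frac{- \frac{2}{3} + g}{5 + O}$)
$\frac{1}{-6179 + \left(\left(-24\right) 44 + a{\left(-5,-2 \right)}\right)} = \frac{1}{-6179 - \left(1056 - \frac{- \frac{2}{3} - 5}{5 - 2}\right)} = \frac{1}{-6179 - \left(1056 - \frac{1}{3} \left(- \frac{17}{3}\right)\right)} = \frac{1}{-6179 + \left(-1056 + \frac{1}{3} \left(- \frac{17}{3}\right)\right)} = \frac{1}{-6179 - \frac{9521}{9}} = \frac{1}{- \frac{65132}{9}} = - \frac{9}{65132}$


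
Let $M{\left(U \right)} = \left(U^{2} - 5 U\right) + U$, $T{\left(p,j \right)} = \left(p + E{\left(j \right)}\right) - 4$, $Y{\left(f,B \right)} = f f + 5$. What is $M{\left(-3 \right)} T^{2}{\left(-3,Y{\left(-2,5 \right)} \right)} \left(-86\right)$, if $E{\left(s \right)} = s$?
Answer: $-7224$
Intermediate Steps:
$Y{\left(f,B \right)} = 5 + f^{2}$ ($Y{\left(f,B \right)} = f^{2} + 5 = 5 + f^{2}$)
$T{\left(p,j \right)} = -4 + j + p$ ($T{\left(p,j \right)} = \left(p + j\right) - 4 = \left(j + p\right) - 4 = -4 + j + p$)
$M{\left(U \right)} = U^{2} - 4 U$
$M{\left(-3 \right)} T^{2}{\left(-3,Y{\left(-2,5 \right)} \right)} \left(-86\right) = - 3 \left(-4 - 3\right) \left(-4 + \left(5 + \left(-2\right)^{2}\right) - 3\right)^{2} \left(-86\right) = \left(-3\right) \left(-7\right) \left(-4 + \left(5 + 4\right) - 3\right)^{2} \left(-86\right) = 21 \left(-4 + 9 - 3\right)^{2} \left(-86\right) = 21 \cdot 2^{2} \left(-86\right) = 21 \cdot 4 \left(-86\right) = 84 \left(-86\right) = -7224$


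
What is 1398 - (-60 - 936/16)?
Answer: 3033/2 ≈ 1516.5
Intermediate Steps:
1398 - (-60 - 936/16) = 1398 - (-60 - 13*9/2) = 1398 - (-60 - 117/2) = 1398 - 1*(-237/2) = 1398 + 237/2 = 3033/2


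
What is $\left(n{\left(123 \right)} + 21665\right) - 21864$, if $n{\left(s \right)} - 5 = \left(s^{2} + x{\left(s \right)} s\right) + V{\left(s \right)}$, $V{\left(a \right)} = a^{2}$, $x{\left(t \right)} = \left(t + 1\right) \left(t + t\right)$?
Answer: $3782056$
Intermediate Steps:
$x{\left(t \right)} = 2 t \left(1 + t\right)$ ($x{\left(t \right)} = \left(1 + t\right) 2 t = 2 t \left(1 + t\right)$)
$n{\left(s \right)} = 5 + 2 s^{2} + 2 s^{2} \left(1 + s\right)$ ($n{\left(s \right)} = 5 + \left(\left(s^{2} + 2 s \left(1 + s\right) s\right) + s^{2}\right) = 5 + \left(\left(s^{2} + 2 s^{2} \left(1 + s\right)\right) + s^{2}\right) = 5 + \left(2 s^{2} + 2 s^{2} \left(1 + s\right)\right) = 5 + 2 s^{2} + 2 s^{2} \left(1 + s\right)$)
$\left(n{\left(123 \right)} + 21665\right) - 21864 = \left(\left(5 + 2 \cdot 123^{3} + 4 \cdot 123^{2}\right) + 21665\right) - 21864 = \left(\left(5 + 2 \cdot 1860867 + 4 \cdot 15129\right) + 21665\right) - 21864 = \left(\left(5 + 3721734 + 60516\right) + 21665\right) - 21864 = \left(3782255 + 21665\right) - 21864 = 3803920 - 21864 = 3782056$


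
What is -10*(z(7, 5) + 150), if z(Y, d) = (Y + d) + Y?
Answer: -1690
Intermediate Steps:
z(Y, d) = d + 2*Y
-10*(z(7, 5) + 150) = -10*((5 + 2*7) + 150) = -10*((5 + 14) + 150) = -10*(19 + 150) = -10*169 = -1690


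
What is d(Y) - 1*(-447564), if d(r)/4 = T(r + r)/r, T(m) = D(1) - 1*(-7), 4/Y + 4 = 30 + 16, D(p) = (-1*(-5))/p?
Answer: 448068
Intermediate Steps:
D(p) = 5/p
Y = 2/21 (Y = 4/(-4 + (30 + 16)) = 4/(-4 + 46) = 4/42 = 4*(1/42) = 2/21 ≈ 0.095238)
T(m) = 12 (T(m) = 5/1 - 1*(-7) = 5*1 + 7 = 5 + 7 = 12)
d(r) = 48/r (d(r) = 4*(12/r) = 48/r)
d(Y) - 1*(-447564) = 48/(2/21) - 1*(-447564) = 48*(21/2) + 447564 = 504 + 447564 = 448068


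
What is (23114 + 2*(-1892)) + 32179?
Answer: 51509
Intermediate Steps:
(23114 + 2*(-1892)) + 32179 = (23114 - 3784) + 32179 = 19330 + 32179 = 51509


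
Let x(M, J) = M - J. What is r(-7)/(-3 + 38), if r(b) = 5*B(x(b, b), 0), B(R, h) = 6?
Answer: 6/7 ≈ 0.85714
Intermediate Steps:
r(b) = 30 (r(b) = 5*6 = 30)
r(-7)/(-3 + 38) = 30/(-3 + 38) = 30/35 = (1/35)*30 = 6/7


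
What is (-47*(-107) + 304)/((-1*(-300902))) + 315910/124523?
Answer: 13674575997/5352745678 ≈ 2.5547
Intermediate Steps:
(-47*(-107) + 304)/((-1*(-300902))) + 315910/124523 = (5029 + 304)/300902 + 315910*(1/124523) = 5333*(1/300902) + 45130/17789 = 5333/300902 + 45130/17789 = 13674575997/5352745678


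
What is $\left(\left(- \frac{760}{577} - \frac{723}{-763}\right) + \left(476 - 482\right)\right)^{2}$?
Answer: $\frac{7863621766225}{193820943001} \approx 40.572$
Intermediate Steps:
$\left(\left(- \frac{760}{577} - \frac{723}{-763}\right) + \left(476 - 482\right)\right)^{2} = \left(\left(\left(-760\right) \frac{1}{577} - - \frac{723}{763}\right) + \left(476 - 482\right)\right)^{2} = \left(\left(- \frac{760}{577} + \frac{723}{763}\right) - 6\right)^{2} = \left(- \frac{162709}{440251} - 6\right)^{2} = \left(- \frac{2804215}{440251}\right)^{2} = \frac{7863621766225}{193820943001}$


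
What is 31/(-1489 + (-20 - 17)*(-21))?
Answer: -31/712 ≈ -0.043539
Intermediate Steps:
31/(-1489 + (-20 - 17)*(-21)) = 31/(-1489 - 37*(-21)) = 31/(-1489 + 777) = 31/(-712) = -1/712*31 = -31/712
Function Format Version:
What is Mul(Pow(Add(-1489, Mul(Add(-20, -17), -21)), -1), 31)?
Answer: Rational(-31, 712) ≈ -0.043539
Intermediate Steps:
Mul(Pow(Add(-1489, Mul(Add(-20, -17), -21)), -1), 31) = Mul(Pow(Add(-1489, Mul(-37, -21)), -1), 31) = Mul(Pow(Add(-1489, 777), -1), 31) = Mul(Pow(-712, -1), 31) = Mul(Rational(-1, 712), 31) = Rational(-31, 712)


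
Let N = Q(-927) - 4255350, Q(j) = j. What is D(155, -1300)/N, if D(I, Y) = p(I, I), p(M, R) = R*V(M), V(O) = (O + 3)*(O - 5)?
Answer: -1224500/1418759 ≈ -0.86308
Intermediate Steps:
V(O) = (-5 + O)*(3 + O) (V(O) = (3 + O)*(-5 + O) = (-5 + O)*(3 + O))
N = -4256277 (N = -927 - 4255350 = -4256277)
p(M, R) = R*(-15 + M² - 2*M)
D(I, Y) = I*(-15 + I² - 2*I)
D(155, -1300)/N = (155*(-15 + 155² - 2*155))/(-4256277) = (155*(-15 + 24025 - 310))*(-1/4256277) = (155*23700)*(-1/4256277) = 3673500*(-1/4256277) = -1224500/1418759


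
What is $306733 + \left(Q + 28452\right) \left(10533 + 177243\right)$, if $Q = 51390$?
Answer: $14992718125$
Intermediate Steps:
$306733 + \left(Q + 28452\right) \left(10533 + 177243\right) = 306733 + \left(51390 + 28452\right) \left(10533 + 177243\right) = 306733 + 79842 \cdot 187776 = 306733 + 14992411392 = 14992718125$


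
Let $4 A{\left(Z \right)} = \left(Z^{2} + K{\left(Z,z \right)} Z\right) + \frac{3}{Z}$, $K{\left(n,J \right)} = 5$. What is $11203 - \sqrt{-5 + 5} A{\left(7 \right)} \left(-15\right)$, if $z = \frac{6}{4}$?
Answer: $11203$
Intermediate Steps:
$z = \frac{3}{2}$ ($z = 6 \cdot \frac{1}{4} = \frac{3}{2} \approx 1.5$)
$A{\left(Z \right)} = \frac{Z^{2}}{4} + \frac{3}{4 Z} + \frac{5 Z}{4}$ ($A{\left(Z \right)} = \frac{\left(Z^{2} + 5 Z\right) + \frac{3}{Z}}{4} = \frac{Z^{2} + \frac{3}{Z} + 5 Z}{4} = \frac{Z^{2}}{4} + \frac{3}{4 Z} + \frac{5 Z}{4}$)
$11203 - \sqrt{-5 + 5} A{\left(7 \right)} \left(-15\right) = 11203 - \sqrt{-5 + 5} \frac{3 + 7^{2} \left(5 + 7\right)}{4 \cdot 7} \left(-15\right) = 11203 - \sqrt{0} \cdot \frac{1}{4} \cdot \frac{1}{7} \left(3 + 49 \cdot 12\right) \left(-15\right) = 11203 - 0 \cdot \frac{1}{4} \cdot \frac{1}{7} \left(3 + 588\right) \left(-15\right) = 11203 - 0 \cdot \frac{1}{4} \cdot \frac{1}{7} \cdot 591 \left(-15\right) = 11203 - 0 \cdot \frac{591}{28} \left(-15\right) = 11203 - 0 \left(-15\right) = 11203 - 0 = 11203 + 0 = 11203$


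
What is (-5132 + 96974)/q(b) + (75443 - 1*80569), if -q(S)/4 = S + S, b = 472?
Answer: -9723809/1888 ≈ -5150.3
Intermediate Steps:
q(S) = -8*S (q(S) = -4*(S + S) = -8*S)
(-5132 + 96974)/q(b) + (75443 - 1*80569) = (-5132 + 96974)/((-8*472)) + (75443 - 1*80569) = 91842/(-3776) + (75443 - 80569) = 91842*(-1/3776) - 5126 = -45921/1888 - 5126 = -9723809/1888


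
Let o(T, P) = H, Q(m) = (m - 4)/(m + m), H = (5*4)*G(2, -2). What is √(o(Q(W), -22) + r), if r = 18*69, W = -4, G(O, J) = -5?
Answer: √1142 ≈ 33.793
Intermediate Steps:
r = 1242
H = -100 (H = (5*4)*(-5) = 20*(-5) = -100)
Q(m) = (-4 + m)/(2*m) (Q(m) = (-4 + m)/((2*m)) = (-4 + m)*(1/(2*m)) = (-4 + m)/(2*m))
o(T, P) = -100
√(o(Q(W), -22) + r) = √(-100 + 1242) = √1142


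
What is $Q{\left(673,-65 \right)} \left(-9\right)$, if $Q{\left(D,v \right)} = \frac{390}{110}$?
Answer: $- \frac{351}{11} \approx -31.909$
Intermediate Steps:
$Q{\left(D,v \right)} = \frac{39}{11}$ ($Q{\left(D,v \right)} = 390 \cdot \frac{1}{110} = \frac{39}{11}$)
$Q{\left(673,-65 \right)} \left(-9\right) = \frac{39}{11} \left(-9\right) = - \frac{351}{11}$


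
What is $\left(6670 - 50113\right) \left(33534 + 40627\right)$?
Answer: $-3221776323$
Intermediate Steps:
$\left(6670 - 50113\right) \left(33534 + 40627\right) = \left(-43443\right) 74161 = -3221776323$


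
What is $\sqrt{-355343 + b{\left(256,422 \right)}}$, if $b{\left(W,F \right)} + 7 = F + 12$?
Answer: $2 i \sqrt{88729} \approx 595.75 i$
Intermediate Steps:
$b{\left(W,F \right)} = 5 + F$ ($b{\left(W,F \right)} = -7 + \left(F + 12\right) = -7 + \left(12 + F\right) = 5 + F$)
$\sqrt{-355343 + b{\left(256,422 \right)}} = \sqrt{-355343 + \left(5 + 422\right)} = \sqrt{-355343 + 427} = \sqrt{-354916} = 2 i \sqrt{88729}$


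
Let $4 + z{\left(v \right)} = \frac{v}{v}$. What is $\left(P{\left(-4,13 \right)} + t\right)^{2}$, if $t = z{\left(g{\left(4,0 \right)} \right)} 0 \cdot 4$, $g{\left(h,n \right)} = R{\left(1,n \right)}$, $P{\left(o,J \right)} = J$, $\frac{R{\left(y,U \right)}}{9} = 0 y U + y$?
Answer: $169$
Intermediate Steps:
$R{\left(y,U \right)} = 9 y$ ($R{\left(y,U \right)} = 9 \left(0 y U + y\right) = 9 \left(0 U + y\right) = 9 \left(0 + y\right) = 9 y$)
$g{\left(h,n \right)} = 9$ ($g{\left(h,n \right)} = 9 \cdot 1 = 9$)
$z{\left(v \right)} = -3$ ($z{\left(v \right)} = -4 + \frac{v}{v} = -4 + 1 = -3$)
$t = 0$ ($t = \left(-3\right) 0 \cdot 4 = 0 \cdot 4 = 0$)
$\left(P{\left(-4,13 \right)} + t\right)^{2} = \left(13 + 0\right)^{2} = 13^{2} = 169$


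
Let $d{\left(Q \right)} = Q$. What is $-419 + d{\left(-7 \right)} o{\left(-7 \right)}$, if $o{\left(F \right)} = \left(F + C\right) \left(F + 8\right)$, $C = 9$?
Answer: $-433$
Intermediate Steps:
$o{\left(F \right)} = \left(8 + F\right) \left(9 + F\right)$ ($o{\left(F \right)} = \left(F + 9\right) \left(F + 8\right) = \left(9 + F\right) \left(8 + F\right) = \left(8 + F\right) \left(9 + F\right)$)
$-419 + d{\left(-7 \right)} o{\left(-7 \right)} = -419 - 7 \left(72 + \left(-7\right)^{2} + 17 \left(-7\right)\right) = -419 - 7 \left(72 + 49 - 119\right) = -419 - 14 = -433$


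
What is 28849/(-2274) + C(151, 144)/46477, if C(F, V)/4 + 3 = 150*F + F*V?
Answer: -937034437/105688698 ≈ -8.8660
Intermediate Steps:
C(F, V) = -12 + 600*F + 4*F*V (C(F, V) = -12 + 4*(150*F + F*V) = -12 + (600*F + 4*F*V) = -12 + 600*F + 4*F*V)
28849/(-2274) + C(151, 144)/46477 = 28849/(-2274) + (-12 + 600*151 + 4*151*144)/46477 = 28849*(-1/2274) + (-12 + 90600 + 86976)*(1/46477) = -28849/2274 + 177564*(1/46477) = -28849/2274 + 177564/46477 = -937034437/105688698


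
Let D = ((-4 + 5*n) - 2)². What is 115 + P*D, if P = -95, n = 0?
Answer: -3305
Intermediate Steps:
D = 36 (D = ((-4 + 5*0) - 2)² = ((-4 + 0) - 2)² = (-4 - 2)² = (-6)² = 36)
115 + P*D = 115 - 95*36 = 115 - 3420 = -3305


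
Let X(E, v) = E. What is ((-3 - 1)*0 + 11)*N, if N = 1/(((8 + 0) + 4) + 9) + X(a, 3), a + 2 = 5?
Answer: 704/21 ≈ 33.524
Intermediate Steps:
a = 3 (a = -2 + 5 = 3)
N = 64/21 (N = 1/(((8 + 0) + 4) + 9) + 3 = 1/((8 + 4) + 9) + 3 = 1/(12 + 9) + 3 = 1/21 + 3 = 64/21 ≈ 3.0476)
((-3 - 1)*0 + 11)*N = ((-3 - 1)*0 + 11)*(64/21) = (-4*0 + 11)*(64/21) = (0 + 11)*(64/21) = 11*(64/21) = 704/21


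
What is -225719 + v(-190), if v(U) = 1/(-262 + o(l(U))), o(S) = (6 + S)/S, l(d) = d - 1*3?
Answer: -11371497694/50379 ≈ -2.2572e+5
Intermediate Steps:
l(d) = -3 + d (l(d) = d - 3 = -3 + d)
o(S) = (6 + S)/S
v(U) = 1/(-262 + (3 + U)/(-3 + U)) (v(U) = 1/(-262 + (6 + (-3 + U))/(-3 + U)) = 1/(-262 + (3 + U)/(-3 + U)))
-225719 + v(-190) = -225719 + (3 - 1*(-190))/(3*(-263 + 87*(-190))) = -225719 + (3 + 190)/(3*(-263 - 16530)) = -225719 + (⅓)*193/(-16793) = -225719 + (⅓)*(-1/16793)*193 = -225719 - 193/50379 = -11371497694/50379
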